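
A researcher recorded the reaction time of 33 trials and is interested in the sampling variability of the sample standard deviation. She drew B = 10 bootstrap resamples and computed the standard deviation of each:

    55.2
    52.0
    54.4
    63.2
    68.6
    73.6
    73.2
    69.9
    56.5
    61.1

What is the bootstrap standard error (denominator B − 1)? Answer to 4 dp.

SE* = 8.1414

Bootstrap SE is the standard deviation of the 10 replicate standard deviations.
Mean of replicates: (55.2 + 52.0 + 54.4 + 63.2 + 68.6 + 73.6 + 73.2 + 69.9 + 56.5 + 61.1) / 10 = 627.70000 / 10 = 62.77000
Sum of squared deviations: (−7.57000)² + (−10.77000)² + (−8.37000)² + (+0.43000)² + (+5.83000)² + (+10.83000)² + (+10.43000)² + (+7.13000)² + (−6.27000)² + (−1.67000)² = 596.54100
Variance = 596.54100 / 9 = 66.28233
SE* = √66.28233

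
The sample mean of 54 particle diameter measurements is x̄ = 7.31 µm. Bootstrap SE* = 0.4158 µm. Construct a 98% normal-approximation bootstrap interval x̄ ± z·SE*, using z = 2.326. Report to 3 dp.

(6.343, 8.277)

Margin = 2.326 × 0.4158 = 0.9672
Interval: 7.31 ± 0.9672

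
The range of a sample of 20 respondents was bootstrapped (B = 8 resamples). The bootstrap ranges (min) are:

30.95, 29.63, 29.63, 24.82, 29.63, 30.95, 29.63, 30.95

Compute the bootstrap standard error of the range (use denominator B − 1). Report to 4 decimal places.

SE* = 2.0097

Bootstrap SE is the standard deviation of the 8 replicate ranges.
Mean of replicates: (30.95 + 29.63 + 29.63 + 24.82 + 29.63 + 30.95 + 29.63 + 30.95) / 8 = 236.19000 / 8 = 29.52375
Sum of squared deviations: (+1.42625)² + (+0.10625)² + (+0.10625)² + (−4.70375)² + (+0.10625)² + (+1.42625)² + (+0.10625)² + (+1.42625)² = 28.27299
Variance = 28.27299 / 7 = 4.03900
SE* = √4.03900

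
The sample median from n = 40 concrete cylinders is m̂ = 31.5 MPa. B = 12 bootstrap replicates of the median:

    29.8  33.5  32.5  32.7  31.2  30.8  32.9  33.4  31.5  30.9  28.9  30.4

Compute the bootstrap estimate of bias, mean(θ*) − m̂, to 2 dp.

mean(θ*) = (29.8 + 33.5 + 32.5 + 32.7 + 31.2 + 30.8 + 32.9 + 33.4 + 31.5 + 30.9 + 28.9 + 30.4) / 12 = 31.542
bias = 31.542 − 31.5

bias = +0.04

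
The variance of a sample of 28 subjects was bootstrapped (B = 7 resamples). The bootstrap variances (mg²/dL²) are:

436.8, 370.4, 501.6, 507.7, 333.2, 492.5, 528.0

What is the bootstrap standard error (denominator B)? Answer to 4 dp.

SE* = 69.6691

Bootstrap SE is the standard deviation of the 7 replicate variances.
Mean of replicates: (436.8 + 370.4 + 501.6 + 507.7 + 333.2 + 492.5 + 528.0) / 7 = 3170.20000 / 7 = 452.88571
Sum of squared deviations: (−16.08571)² + (−82.48571)² + (+48.71429)² + (+54.81429)² + (−119.68571)² + (+39.61429)² + (+75.11429)² = 33976.44857
Variance = 33976.44857 / 7 = 4853.77837
SE* = √4853.77837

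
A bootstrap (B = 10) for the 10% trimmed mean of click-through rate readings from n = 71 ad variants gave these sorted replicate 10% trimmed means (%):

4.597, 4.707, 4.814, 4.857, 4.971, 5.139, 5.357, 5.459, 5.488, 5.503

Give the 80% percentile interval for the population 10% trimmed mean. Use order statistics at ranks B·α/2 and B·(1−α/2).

(4.597, 5.488)

α = 0.20; lower rank = 10 × 0.100 = 1; upper rank = 10 × 0.900 = 9.
The 1st smallest replicate is 4.597; the 9th is 5.488.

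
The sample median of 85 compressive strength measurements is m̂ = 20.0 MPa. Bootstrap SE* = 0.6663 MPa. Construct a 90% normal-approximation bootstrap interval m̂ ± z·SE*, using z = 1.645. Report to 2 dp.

(18.90, 21.10)

Margin = 1.645 × 0.6663 = 1.096
Interval: 20.0 ± 1.096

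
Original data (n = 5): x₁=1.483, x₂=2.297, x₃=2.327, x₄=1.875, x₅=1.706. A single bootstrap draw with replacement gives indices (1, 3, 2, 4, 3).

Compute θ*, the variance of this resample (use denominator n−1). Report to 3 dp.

Resample values: 1.483, 2.327, 2.297, 1.875, 2.327.
Mean = 2.0618; sum of squared deviations = 0.5659
s² = 0.5659 / 4 = 0.1415

θ* = 0.141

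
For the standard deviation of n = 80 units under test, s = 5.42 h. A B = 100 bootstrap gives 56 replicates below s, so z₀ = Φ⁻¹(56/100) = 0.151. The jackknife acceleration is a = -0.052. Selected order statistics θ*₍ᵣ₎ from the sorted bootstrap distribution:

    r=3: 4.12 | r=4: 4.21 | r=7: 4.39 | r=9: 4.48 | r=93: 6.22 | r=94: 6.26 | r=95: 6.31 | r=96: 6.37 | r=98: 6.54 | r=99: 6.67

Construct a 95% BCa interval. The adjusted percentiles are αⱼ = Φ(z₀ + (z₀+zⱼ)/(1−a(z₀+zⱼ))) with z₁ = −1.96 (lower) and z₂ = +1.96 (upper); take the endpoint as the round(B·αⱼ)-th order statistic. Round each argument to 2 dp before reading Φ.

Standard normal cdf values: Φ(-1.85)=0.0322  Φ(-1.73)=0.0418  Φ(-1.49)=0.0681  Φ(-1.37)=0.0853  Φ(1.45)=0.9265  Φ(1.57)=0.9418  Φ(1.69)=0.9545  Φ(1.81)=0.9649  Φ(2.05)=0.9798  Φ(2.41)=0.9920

(4.12, 6.54)

Lower: z₀ + z₁ = 0.151 + (-1.960) = -1.809; 1 − a(z₀+z₁) = 1 − (-0.052)(-1.809) = 0.9059; argument = 0.151 + (-1.809)/0.9059 = -1.8458 → -1.85.
α₁ = Φ(-1.85) = 0.0322; rank = round(100 × 0.0322) = 3; θ*₍3₎ = 4.12.
Upper: z₀ + z₂ = 2.111; 1 − a(z₀+z₂) = 1.1098; argument = 2.0532 → 2.05; α₂ = 0.9798; rank = 98; θ*₍98₎ = 6.54.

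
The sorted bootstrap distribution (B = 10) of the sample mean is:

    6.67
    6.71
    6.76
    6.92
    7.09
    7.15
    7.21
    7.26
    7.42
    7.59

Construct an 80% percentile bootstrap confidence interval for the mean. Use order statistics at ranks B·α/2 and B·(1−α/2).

α = 0.20; lower rank = 10 × 0.100 = 1; upper rank = 10 × 0.900 = 9.
The 1st smallest replicate is 6.67; the 9th is 7.42.

(6.67, 7.42)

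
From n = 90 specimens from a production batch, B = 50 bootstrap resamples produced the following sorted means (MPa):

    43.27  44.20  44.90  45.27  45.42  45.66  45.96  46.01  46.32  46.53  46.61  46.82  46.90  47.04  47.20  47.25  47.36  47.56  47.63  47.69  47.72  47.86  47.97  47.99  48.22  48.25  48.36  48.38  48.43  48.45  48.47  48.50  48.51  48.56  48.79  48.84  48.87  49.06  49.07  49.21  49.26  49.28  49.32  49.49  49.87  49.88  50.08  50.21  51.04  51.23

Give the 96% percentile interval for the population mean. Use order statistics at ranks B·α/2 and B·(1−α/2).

α = 0.04; lower rank = 50 × 0.020 = 1; upper rank = 50 × 0.980 = 49.
The 1st smallest replicate is 43.27; the 49th is 51.04.

(43.27, 51.04)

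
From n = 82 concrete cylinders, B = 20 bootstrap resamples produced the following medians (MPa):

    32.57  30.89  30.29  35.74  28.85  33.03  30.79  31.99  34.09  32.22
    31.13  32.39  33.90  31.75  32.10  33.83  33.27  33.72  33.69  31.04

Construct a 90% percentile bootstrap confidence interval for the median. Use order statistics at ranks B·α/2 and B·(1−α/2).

Sorted replicates: 28.85, 30.29, 30.79, 30.89, 31.04, 31.13, 31.75, 31.99, 32.10, 32.22, 32.39, 32.57, 33.03, 33.27, 33.69, 33.72, 33.83, 33.90, 34.09, 35.74
α = 0.10; lower rank = 20 × 0.050 = 1; upper rank = 20 × 0.950 = 19.
The 1st smallest replicate is 28.85; the 19th is 34.09.

(28.85, 34.09)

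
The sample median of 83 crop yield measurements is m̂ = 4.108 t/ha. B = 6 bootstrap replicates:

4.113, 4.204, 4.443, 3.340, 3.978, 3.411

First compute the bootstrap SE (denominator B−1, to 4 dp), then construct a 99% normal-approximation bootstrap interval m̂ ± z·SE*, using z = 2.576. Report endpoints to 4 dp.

(2.9617, 5.2543)

Mean of replicates = 3.9148; sum of squared deviations = 0.9901; SE* = √(0.9901/5) = 0.4450
Margin = 2.576 × 0.4450 = 1.14632
Interval: 4.108 ± 1.14632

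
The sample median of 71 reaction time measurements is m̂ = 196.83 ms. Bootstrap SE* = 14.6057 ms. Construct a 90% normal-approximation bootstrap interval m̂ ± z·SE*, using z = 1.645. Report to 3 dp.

Margin = 1.645 × 14.6057 = 24.0264
Interval: 196.83 ± 24.0264

(172.804, 220.856)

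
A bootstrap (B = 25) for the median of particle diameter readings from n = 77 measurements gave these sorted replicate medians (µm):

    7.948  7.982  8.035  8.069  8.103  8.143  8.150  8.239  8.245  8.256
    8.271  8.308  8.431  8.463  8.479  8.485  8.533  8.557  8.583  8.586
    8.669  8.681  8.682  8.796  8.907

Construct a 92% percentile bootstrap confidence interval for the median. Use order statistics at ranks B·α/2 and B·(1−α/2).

α = 0.08; lower rank = 25 × 0.040 = 1; upper rank = 25 × 0.960 = 24.
The 1st smallest replicate is 7.948; the 24th is 8.796.

(7.948, 8.796)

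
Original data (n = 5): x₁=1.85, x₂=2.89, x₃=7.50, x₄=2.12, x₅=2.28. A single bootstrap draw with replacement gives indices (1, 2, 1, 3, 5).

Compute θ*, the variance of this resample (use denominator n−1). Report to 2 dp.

Resample values: 1.85, 2.89, 1.85, 7.50, 2.28.
Mean = 3.2740; sum of squared deviations = 23.0501
s² = 23.0501 / 4 = 5.7625

θ* = 5.76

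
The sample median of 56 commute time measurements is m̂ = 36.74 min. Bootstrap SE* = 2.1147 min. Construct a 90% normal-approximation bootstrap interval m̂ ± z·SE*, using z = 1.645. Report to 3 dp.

(33.261, 40.219)

Margin = 1.645 × 2.1147 = 3.4787
Interval: 36.74 ± 3.4787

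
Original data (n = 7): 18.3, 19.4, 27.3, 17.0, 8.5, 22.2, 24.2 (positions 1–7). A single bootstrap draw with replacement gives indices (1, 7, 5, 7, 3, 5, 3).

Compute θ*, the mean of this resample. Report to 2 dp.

Resample values: 18.3, 24.2, 8.5, 24.2, 27.3, 8.5, 27.3.
Mean = (18.3 + 24.2 + 8.5 + 24.2 + 27.3 + 8.5 + 27.3) / 7 = 138.30 / 7 = 19.76

θ* = 19.76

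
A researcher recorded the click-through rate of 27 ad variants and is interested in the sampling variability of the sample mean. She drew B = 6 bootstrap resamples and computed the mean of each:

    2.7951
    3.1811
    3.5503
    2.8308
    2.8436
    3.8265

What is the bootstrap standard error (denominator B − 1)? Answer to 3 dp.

SE* = 0.433

Bootstrap SE is the standard deviation of the 6 replicate means.
Mean of replicates: (2.7951 + 3.1811 + 3.5503 + 2.8308 + 2.8436 + 3.8265) / 6 = 19.02740 / 6 = 3.17123
Sum of squared deviations: (−0.37613)² + (+0.00987)² + (+0.37907)² + (−0.34043)² + (−0.32763)² + (+0.65527)² = 0.93788
Variance = 0.93788 / 5 = 0.18758
SE* = √0.18758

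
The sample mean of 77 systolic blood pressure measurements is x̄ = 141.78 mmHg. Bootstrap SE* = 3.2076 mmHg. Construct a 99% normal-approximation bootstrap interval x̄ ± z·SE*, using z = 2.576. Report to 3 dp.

(133.517, 150.043)

Margin = 2.576 × 3.2076 = 8.2628
Interval: 141.78 ± 8.2628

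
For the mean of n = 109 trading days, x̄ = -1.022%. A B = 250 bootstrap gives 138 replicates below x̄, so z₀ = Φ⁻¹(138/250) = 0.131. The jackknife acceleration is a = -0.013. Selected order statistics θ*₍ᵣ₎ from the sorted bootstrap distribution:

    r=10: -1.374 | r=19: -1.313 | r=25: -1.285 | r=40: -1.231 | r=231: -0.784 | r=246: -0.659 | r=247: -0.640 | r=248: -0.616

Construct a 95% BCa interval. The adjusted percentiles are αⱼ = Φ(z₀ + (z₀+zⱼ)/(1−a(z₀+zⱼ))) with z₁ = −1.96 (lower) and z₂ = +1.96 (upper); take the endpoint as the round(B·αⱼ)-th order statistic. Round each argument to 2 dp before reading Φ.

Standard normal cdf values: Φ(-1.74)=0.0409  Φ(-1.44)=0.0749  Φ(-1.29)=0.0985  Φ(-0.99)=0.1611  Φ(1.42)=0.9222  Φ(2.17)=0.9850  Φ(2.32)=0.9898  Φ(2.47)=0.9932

Lower: z₀ + z₁ = 0.131 + (-1.960) = -1.829; 1 − a(z₀+z₁) = 1 − (-0.013)(-1.829) = 0.9762; argument = 0.131 + (-1.829)/0.9762 = -1.7425 → -1.74.
α₁ = Φ(-1.74) = 0.0409; rank = round(250 × 0.0409) = 10; θ*₍10₎ = -1.374.
Upper: z₀ + z₂ = 2.091; 1 − a(z₀+z₂) = 1.0272; argument = 2.1667 → 2.17; α₂ = 0.9850; rank = 246; θ*₍246₎ = -0.659.

(-1.374, -0.659)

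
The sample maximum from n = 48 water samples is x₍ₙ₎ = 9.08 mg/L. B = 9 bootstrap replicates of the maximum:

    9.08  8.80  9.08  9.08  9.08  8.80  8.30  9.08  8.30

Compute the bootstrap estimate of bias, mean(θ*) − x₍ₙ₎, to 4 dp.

bias = −0.2356

mean(θ*) = (9.08 + 8.80 + 9.08 + 9.08 + 9.08 + 8.80 + 8.30 + 9.08 + 8.30) / 9 = 8.84444
bias = 8.84444 − 9.08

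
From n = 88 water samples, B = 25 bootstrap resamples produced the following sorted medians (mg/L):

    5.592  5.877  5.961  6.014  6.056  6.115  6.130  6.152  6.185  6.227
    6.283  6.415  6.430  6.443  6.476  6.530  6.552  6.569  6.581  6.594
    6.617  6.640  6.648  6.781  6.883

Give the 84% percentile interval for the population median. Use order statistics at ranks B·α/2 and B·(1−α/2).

α = 0.16; lower rank = 25 × 0.080 = 2; upper rank = 25 × 0.920 = 23.
The 2nd smallest replicate is 5.877; the 23rd is 6.648.

(5.877, 6.648)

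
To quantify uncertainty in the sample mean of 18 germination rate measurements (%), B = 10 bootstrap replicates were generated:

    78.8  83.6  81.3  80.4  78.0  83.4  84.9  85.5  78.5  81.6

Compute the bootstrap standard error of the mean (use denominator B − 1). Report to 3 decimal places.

SE* = 2.693

Bootstrap SE is the standard deviation of the 10 replicate means.
Mean of replicates: (78.8 + 83.6 + 81.3 + 80.4 + 78.0 + 83.4 + 84.9 + 85.5 + 78.5 + 81.6) / 10 = 816.0000 / 10 = 81.6000
Sum of squared deviations: (−2.8000)² + (+2.0000)² + (−0.3000)² + (−1.2000)² + (−3.6000)² + (+1.8000)² + (+3.3000)² + (+3.9000)² + (−3.1000)² + (+0.0000)² = 65.2800
Variance = 65.2800 / 9 = 7.2533
SE* = √7.2533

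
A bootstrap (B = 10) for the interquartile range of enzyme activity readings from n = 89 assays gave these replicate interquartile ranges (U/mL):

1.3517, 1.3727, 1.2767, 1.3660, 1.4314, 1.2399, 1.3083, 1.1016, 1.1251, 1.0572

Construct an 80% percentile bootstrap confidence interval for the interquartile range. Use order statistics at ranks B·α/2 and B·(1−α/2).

(1.0572, 1.3727)

Sorted replicates: 1.0572, 1.1016, 1.1251, 1.2399, 1.2767, 1.3083, 1.3517, 1.3660, 1.3727, 1.4314
α = 0.20; lower rank = 10 × 0.100 = 1; upper rank = 10 × 0.900 = 9.
The 1st smallest replicate is 1.0572; the 9th is 1.3727.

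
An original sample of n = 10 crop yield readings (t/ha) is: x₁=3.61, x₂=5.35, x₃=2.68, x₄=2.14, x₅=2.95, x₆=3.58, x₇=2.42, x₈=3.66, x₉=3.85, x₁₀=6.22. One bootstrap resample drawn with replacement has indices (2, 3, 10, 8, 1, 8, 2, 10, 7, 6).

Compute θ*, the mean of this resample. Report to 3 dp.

θ* = 4.275

Resample values: 5.35, 2.68, 6.22, 3.66, 3.61, 3.66, 5.35, 6.22, 2.42, 3.58.
Mean = (5.35 + 2.68 + 6.22 + 3.66 + 3.61 + 3.66 + 5.35 + 6.22 + 2.42 + 3.58) / 10 = 42.750 / 10 = 4.275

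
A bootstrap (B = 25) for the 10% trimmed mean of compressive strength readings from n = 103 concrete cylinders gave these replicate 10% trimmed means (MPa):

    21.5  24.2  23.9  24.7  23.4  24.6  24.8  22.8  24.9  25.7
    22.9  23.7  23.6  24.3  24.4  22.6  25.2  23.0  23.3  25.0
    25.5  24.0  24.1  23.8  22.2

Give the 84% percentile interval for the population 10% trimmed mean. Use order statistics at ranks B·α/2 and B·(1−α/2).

(22.2, 25.2)

Sorted replicates: 21.5, 22.2, 22.6, 22.8, 22.9, 23.0, 23.3, 23.4, 23.6, 23.7, 23.8, 23.9, 24.0, 24.1, 24.2, 24.3, 24.4, 24.6, 24.7, 24.8, 24.9, 25.0, 25.2, 25.5, 25.7
α = 0.16; lower rank = 25 × 0.080 = 2; upper rank = 25 × 0.920 = 23.
The 2nd smallest replicate is 22.2; the 23rd is 25.2.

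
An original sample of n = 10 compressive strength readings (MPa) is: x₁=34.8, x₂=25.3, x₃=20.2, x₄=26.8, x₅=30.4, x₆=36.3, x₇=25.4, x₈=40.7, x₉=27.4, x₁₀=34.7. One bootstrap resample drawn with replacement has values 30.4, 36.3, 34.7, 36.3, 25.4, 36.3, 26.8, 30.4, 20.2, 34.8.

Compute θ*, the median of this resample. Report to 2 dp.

Sorted: 20.2, 25.4, 26.8, 30.4, 30.4, 34.7, 34.8, 36.3, 36.3, 36.3
Median = average of the two middle values = 32.55

θ* = 32.55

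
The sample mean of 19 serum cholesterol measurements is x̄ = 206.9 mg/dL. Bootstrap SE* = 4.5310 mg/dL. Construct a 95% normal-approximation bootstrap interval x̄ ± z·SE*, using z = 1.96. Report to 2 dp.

(198.02, 215.78)

Margin = 1.96 × 4.5310 = 8.881
Interval: 206.9 ± 8.881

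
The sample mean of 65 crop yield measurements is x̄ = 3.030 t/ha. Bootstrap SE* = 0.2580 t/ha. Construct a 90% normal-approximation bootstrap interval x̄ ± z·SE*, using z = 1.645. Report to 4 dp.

(2.6056, 3.4544)

Margin = 1.645 × 0.2580 = 0.42441
Interval: 3.030 ± 0.42441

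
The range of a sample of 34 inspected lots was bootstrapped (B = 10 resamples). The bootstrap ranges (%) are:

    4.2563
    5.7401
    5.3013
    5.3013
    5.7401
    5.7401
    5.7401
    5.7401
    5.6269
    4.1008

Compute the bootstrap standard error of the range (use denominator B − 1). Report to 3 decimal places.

SE* = 0.632

Bootstrap SE is the standard deviation of the 10 replicate ranges.
Mean of replicates: (4.2563 + 5.7401 + 5.3013 + 5.3013 + 5.7401 + 5.7401 + 5.7401 + 5.7401 + 5.6269 + 4.1008) / 10 = 53.28710 / 10 = 5.32871
Sum of squared deviations: (−1.07241)² + (+0.41139)² + (−0.02741)² + (−0.02741)² + (+0.41139)² + (+0.41139)² + (+0.41139)² + (+0.41139)² + (+0.29819)² + (−1.22791)² = 3.59445
Variance = 3.59445 / 9 = 0.39938
SE* = √0.39938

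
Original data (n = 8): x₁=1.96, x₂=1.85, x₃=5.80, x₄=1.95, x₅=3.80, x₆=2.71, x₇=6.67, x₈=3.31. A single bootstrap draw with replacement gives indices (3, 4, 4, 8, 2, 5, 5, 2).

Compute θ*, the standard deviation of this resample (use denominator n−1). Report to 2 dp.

Resample values: 5.80, 1.95, 1.95, 3.31, 1.85, 3.80, 3.80, 1.85.
Mean = 3.0387; sum of squared deviations = 14.0541
s² = 14.0541 / 7 = 2.0077
s = √2.0077 = 1.42

θ* = 1.42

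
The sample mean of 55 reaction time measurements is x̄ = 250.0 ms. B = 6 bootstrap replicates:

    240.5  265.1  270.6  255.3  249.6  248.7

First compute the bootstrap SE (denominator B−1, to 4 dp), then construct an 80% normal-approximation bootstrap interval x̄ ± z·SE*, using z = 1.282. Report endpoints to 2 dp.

Mean of replicates = 254.9667; sum of squared deviations = 624.5533; SE* = √(624.5533/5) = 11.1763
Margin = 1.282 × 11.1763 = 14.328
Interval: 250.0 ± 14.328

(235.67, 264.33)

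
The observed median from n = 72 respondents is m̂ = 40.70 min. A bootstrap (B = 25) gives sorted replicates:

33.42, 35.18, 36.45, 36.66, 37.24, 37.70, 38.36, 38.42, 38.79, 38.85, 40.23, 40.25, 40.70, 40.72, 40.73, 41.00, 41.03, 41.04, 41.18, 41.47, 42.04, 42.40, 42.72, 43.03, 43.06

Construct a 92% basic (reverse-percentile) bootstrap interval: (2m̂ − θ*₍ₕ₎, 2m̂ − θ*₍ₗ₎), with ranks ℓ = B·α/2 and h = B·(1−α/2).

Percentile endpoints at ranks 1 and 24: θ*₍1₎ = 33.42, θ*₍24₎ = 43.03.
Basic interval reflects these around m̂:
  lower = 2 × 40.70 − 43.03 = 38.37
  upper = 2 × 40.70 − 33.42 = 47.98

(38.37, 47.98)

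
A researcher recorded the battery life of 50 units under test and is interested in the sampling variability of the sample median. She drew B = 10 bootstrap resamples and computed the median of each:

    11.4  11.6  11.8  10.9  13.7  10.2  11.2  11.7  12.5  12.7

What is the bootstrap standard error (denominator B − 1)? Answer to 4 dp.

Bootstrap SE is the standard deviation of the 10 replicate medians.
Mean of replicates: (11.4 + 11.6 + 11.8 + 10.9 + 13.7 + 10.2 + 11.2 + 11.7 + 12.5 + 12.7) / 10 = 117.70000 / 10 = 11.77000
Sum of squared deviations: (−0.37000)² + (−0.17000)² + (+0.03000)² + (−0.87000)² + (+1.93000)² + (−1.57000)² + (−0.57000)² + (−0.07000)² + (+0.73000)² + (+0.93000)² = 8.84100
Variance = 8.84100 / 9 = 0.98233
SE* = √0.98233

SE* = 0.9911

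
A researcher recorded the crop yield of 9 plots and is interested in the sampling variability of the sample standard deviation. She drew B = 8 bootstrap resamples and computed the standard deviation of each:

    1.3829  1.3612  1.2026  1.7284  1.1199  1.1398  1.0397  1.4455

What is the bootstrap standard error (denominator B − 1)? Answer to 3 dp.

SE* = 0.224

Bootstrap SE is the standard deviation of the 8 replicate standard deviations.
Mean of replicates: (1.3829 + 1.3612 + 1.2026 + 1.7284 + 1.1199 + 1.1398 + 1.0397 + 1.4455) / 8 = 10.42000 / 8 = 1.30250
Sum of squared deviations: (+0.08040)² + (+0.05870)² + (−0.09990)² + (+0.42590)² + (−0.18260)² + (−0.16270)² + (−0.26280)² + (+0.14300)² = 0.35061
Variance = 0.35061 / 7 = 0.05009
SE* = √0.05009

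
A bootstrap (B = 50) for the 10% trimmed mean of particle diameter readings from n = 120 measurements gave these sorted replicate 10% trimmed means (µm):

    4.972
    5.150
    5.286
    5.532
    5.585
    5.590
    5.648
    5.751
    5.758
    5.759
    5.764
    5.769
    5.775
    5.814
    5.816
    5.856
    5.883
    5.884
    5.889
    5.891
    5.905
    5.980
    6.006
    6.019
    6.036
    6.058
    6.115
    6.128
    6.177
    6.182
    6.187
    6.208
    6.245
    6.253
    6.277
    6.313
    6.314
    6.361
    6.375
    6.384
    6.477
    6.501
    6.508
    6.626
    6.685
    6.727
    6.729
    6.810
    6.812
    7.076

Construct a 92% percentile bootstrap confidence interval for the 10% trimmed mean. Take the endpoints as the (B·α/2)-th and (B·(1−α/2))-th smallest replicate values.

(5.150, 6.810)

α = 0.08; lower rank = 50 × 0.040 = 2; upper rank = 50 × 0.960 = 48.
The 2nd smallest replicate is 5.150; the 48th is 6.810.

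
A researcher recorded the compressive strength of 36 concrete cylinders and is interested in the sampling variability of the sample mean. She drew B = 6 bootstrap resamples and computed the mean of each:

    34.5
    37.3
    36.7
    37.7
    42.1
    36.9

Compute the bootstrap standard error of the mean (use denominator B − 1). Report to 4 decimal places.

SE* = 2.4993

Bootstrap SE is the standard deviation of the 6 replicate means.
Mean of replicates: (34.5 + 37.3 + 36.7 + 37.7 + 42.1 + 36.9) / 6 = 225.20000 / 6 = 37.53333
Sum of squared deviations: (−3.03333)² + (−0.23333)² + (−0.83333)² + (+0.16667)² + (+4.56667)² + (−0.63333)² = 31.23333
Variance = 31.23333 / 5 = 6.24667
SE* = √6.24667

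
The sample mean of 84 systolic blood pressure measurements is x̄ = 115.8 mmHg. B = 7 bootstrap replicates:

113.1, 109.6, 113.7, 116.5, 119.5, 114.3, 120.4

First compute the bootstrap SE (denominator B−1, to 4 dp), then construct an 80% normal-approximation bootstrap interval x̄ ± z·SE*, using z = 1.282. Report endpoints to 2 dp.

Mean of replicates = 115.3000; sum of squared deviations = 85.9800; SE* = √(85.9800/6) = 3.7855
Margin = 1.282 × 3.7855 = 4.853
Interval: 115.8 ± 4.853

(110.95, 120.65)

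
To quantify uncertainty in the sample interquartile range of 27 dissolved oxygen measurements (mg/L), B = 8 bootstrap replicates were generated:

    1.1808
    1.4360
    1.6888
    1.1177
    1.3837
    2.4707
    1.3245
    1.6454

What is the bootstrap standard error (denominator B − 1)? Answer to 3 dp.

Bootstrap SE is the standard deviation of the 8 replicate interquartile ranges.
Mean of replicates: (1.1808 + 1.4360 + 1.6888 + 1.1177 + 1.3837 + 2.4707 + 1.3245 + 1.6454) / 8 = 12.24760 / 8 = 1.53095
Sum of squared deviations: (−0.35015)² + (−0.09495)² + (+0.15785)² + (−0.41325)² + (−0.14725)² + (+0.93975)² + (−0.20645)² + (+0.11445)² = 1.28785
Variance = 1.28785 / 7 = 0.18398
SE* = √0.18398

SE* = 0.429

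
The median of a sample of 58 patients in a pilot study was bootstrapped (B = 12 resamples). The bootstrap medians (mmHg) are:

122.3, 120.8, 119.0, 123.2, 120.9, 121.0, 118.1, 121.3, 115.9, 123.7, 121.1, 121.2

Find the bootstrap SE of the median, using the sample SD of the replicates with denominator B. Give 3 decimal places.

Bootstrap SE is the standard deviation of the 12 replicate medians.
Mean of replicates: (122.3 + 120.8 + 119.0 + 123.2 + 120.9 + 121.0 + 118.1 + 121.3 + 115.9 + 123.7 + 121.1 + 121.2) / 12 = 1448.5000 / 12 = 120.7083
Sum of squared deviations: (+1.5917)² + (+0.0917)² + (−1.7083)² + (+2.4917)² + (+0.1917)² + (+0.2917)² + (−2.6083)² + (+0.5917)² + (−4.8083)² + (+2.9917)² + (+0.3917)² + (+0.4917)² = 51.4092
Variance = 51.4092 / 12 = 4.2841
SE* = √4.2841

SE* = 2.070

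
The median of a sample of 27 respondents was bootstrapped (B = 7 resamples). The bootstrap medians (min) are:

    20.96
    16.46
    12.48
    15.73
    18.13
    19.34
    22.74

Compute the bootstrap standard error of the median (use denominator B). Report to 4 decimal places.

SE* = 3.1855

Bootstrap SE is the standard deviation of the 7 replicate medians.
Mean of replicates: (20.96 + 16.46 + 12.48 + 15.73 + 18.13 + 19.34 + 22.74) / 7 = 125.84000 / 7 = 17.97714
Sum of squared deviations: (+2.98286)² + (−1.51714)² + (−5.49714)² + (−2.24714)² + (+0.15286)² + (+1.36286)² + (+4.76286)² = 71.03294
Variance = 71.03294 / 7 = 10.14756
SE* = √10.14756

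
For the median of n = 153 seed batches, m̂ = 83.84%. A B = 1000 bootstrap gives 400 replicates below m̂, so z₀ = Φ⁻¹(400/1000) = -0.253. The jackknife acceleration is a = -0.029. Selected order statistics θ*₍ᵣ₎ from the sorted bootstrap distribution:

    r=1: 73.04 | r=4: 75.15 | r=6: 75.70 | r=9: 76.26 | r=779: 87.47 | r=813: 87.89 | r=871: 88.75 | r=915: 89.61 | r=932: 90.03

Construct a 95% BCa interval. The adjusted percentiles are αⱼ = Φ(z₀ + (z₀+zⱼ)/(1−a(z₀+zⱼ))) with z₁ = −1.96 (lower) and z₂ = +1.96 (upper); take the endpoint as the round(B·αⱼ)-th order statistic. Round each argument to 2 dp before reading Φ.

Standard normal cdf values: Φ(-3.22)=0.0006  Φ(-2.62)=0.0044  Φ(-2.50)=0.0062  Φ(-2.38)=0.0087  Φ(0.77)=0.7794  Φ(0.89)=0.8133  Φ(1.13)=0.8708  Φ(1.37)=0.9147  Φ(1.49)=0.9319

(75.15, 89.61)

Lower: z₀ + z₁ = -0.253 + (-1.960) = -2.213; 1 − a(z₀+z₁) = 1 − (-0.029)(-2.213) = 0.9358; argument = -0.253 + (-2.213)/0.9358 = -2.6178 → -2.62.
α₁ = Φ(-2.62) = 0.0044; rank = round(1000 × 0.0044) = 4; θ*₍4₎ = 75.15.
Upper: z₀ + z₂ = 1.707; 1 − a(z₀+z₂) = 1.0495; argument = 1.3735 → 1.37; α₂ = 0.9147; rank = 915; θ*₍915₎ = 89.61.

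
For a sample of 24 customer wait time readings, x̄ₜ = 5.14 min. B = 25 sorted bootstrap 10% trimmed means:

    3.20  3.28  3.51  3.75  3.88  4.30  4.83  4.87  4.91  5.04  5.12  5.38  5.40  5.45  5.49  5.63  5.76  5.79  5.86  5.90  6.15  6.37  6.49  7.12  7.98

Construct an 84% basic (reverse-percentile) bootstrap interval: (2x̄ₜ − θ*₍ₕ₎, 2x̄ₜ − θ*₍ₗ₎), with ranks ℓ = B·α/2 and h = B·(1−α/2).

(3.79, 7.00)

Percentile endpoints at ranks 2 and 23: θ*₍2₎ = 3.28, θ*₍23₎ = 6.49.
Basic interval reflects these around x̄ₜ:
  lower = 2 × 5.14 − 6.49 = 3.79
  upper = 2 × 5.14 − 3.28 = 7.00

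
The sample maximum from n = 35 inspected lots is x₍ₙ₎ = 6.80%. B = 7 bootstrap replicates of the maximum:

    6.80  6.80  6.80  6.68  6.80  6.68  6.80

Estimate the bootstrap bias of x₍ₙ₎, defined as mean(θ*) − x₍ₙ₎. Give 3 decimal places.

mean(θ*) = (6.80 + 6.80 + 6.80 + 6.68 + 6.80 + 6.68 + 6.80) / 7 = 6.7657
bias = 6.7657 − 6.80

bias = −0.034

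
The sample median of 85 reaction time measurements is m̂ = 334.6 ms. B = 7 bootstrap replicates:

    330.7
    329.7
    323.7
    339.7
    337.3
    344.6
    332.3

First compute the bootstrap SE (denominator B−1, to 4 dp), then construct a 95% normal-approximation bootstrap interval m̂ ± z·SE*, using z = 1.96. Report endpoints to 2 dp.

(320.88, 348.32)

Mean of replicates = 334.0000; sum of squared deviations = 294.1000; SE* = √(294.1000/6) = 7.0012
Margin = 1.96 × 7.0012 = 13.722
Interval: 334.6 ± 13.722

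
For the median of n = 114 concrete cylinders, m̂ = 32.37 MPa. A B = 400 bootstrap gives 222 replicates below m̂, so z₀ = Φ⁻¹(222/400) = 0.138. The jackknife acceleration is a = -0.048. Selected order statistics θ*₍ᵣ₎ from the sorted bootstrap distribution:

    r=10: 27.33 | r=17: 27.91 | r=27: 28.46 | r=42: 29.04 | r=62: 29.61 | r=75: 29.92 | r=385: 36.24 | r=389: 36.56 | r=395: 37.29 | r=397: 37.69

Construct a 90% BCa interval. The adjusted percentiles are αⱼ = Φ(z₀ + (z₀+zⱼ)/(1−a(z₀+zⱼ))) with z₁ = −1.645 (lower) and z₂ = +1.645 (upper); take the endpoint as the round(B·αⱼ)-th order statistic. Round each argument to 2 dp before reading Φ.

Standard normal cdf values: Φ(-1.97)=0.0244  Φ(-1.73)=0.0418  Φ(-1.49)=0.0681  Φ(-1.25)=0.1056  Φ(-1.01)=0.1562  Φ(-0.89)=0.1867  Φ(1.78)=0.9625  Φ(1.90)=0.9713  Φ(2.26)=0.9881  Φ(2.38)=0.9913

(28.46, 36.24)

Lower: z₀ + z₁ = 0.138 + (-1.645) = -1.507; 1 − a(z₀+z₁) = 1 − (-0.048)(-1.507) = 0.9277; argument = 0.138 + (-1.507)/0.9277 = -1.4865 → -1.49.
α₁ = Φ(-1.49) = 0.0681; rank = round(400 × 0.0681) = 27; θ*₍27₎ = 28.46.
Upper: z₀ + z₂ = 1.783; 1 − a(z₀+z₂) = 1.0856; argument = 1.7804 → 1.78; α₂ = 0.9625; rank = 385; θ*₍385₎ = 36.24.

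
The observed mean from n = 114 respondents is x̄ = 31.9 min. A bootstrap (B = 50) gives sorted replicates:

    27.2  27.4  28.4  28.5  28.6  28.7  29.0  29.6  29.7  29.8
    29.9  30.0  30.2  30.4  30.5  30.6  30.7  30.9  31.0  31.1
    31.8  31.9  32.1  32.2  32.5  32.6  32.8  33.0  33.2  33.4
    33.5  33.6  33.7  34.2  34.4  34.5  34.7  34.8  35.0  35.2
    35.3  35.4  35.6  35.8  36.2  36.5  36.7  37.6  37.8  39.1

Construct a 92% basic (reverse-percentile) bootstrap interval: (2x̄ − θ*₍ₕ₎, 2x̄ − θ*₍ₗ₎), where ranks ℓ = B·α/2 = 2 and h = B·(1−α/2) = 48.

Percentile endpoints at ranks 2 and 48: θ*₍2₎ = 27.4, θ*₍48₎ = 37.6.
Basic interval reflects these around x̄:
  lower = 2 × 31.9 − 37.6 = 26.2
  upper = 2 × 31.9 − 27.4 = 36.4

(26.2, 36.4)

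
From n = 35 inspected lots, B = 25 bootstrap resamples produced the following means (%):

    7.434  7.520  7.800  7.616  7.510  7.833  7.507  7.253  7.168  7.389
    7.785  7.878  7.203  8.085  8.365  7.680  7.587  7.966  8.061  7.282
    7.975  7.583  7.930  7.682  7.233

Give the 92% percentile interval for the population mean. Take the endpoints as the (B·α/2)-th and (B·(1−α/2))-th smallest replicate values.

Sorted replicates: 7.168, 7.203, 7.233, 7.253, 7.282, 7.389, 7.434, 7.507, 7.510, 7.520, 7.583, 7.587, 7.616, 7.680, 7.682, 7.785, 7.800, 7.833, 7.878, 7.930, 7.966, 7.975, 8.061, 8.085, 8.365
α = 0.08; lower rank = 25 × 0.040 = 1; upper rank = 25 × 0.960 = 24.
The 1st smallest replicate is 7.168; the 24th is 8.085.

(7.168, 8.085)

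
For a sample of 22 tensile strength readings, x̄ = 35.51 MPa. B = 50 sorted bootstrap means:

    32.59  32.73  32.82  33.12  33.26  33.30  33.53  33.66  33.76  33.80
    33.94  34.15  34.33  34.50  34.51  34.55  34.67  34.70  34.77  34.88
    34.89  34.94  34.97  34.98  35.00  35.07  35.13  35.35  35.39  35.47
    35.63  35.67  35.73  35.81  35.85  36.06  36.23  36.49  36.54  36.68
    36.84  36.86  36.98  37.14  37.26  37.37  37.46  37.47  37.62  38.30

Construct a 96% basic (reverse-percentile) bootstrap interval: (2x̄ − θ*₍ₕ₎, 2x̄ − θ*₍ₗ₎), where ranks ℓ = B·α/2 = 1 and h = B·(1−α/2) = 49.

Percentile endpoints at ranks 1 and 49: θ*₍1₎ = 32.59, θ*₍49₎ = 37.62.
Basic interval reflects these around x̄:
  lower = 2 × 35.51 − 37.62 = 33.40
  upper = 2 × 35.51 − 32.59 = 38.43

(33.40, 38.43)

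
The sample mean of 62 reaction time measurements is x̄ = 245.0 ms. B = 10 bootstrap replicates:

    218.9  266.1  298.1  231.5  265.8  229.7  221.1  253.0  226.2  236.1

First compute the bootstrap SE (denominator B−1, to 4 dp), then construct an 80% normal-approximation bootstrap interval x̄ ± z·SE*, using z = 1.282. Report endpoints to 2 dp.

(212.28, 277.72)

Mean of replicates = 244.6500; sum of squared deviations = 5861.6450; SE* = √(5861.6450/9) = 25.5205
Margin = 1.282 × 25.5205 = 32.717
Interval: 245.0 ± 32.717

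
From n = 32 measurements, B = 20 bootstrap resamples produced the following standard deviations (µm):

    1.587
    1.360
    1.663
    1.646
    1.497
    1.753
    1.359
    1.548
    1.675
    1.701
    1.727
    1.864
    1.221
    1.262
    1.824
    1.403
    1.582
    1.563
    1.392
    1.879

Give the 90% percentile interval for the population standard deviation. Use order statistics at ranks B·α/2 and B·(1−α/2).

Sorted replicates: 1.221, 1.262, 1.359, 1.360, 1.392, 1.403, 1.497, 1.548, 1.563, 1.582, 1.587, 1.646, 1.663, 1.675, 1.701, 1.727, 1.753, 1.824, 1.864, 1.879
α = 0.10; lower rank = 20 × 0.050 = 1; upper rank = 20 × 0.950 = 19.
The 1st smallest replicate is 1.221; the 19th is 1.864.

(1.221, 1.864)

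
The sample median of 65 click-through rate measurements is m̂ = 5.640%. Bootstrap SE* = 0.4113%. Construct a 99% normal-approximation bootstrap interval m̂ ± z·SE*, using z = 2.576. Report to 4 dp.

(4.5805, 6.6995)

Margin = 2.576 × 0.4113 = 1.05951
Interval: 5.640 ± 1.05951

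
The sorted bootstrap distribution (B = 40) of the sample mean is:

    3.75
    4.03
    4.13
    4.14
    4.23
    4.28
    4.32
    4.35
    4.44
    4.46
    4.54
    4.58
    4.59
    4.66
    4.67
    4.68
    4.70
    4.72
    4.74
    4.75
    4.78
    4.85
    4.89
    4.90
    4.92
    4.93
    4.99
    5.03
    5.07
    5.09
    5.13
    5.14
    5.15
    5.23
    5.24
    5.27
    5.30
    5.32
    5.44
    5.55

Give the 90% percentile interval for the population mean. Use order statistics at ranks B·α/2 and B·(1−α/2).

(4.03, 5.32)

α = 0.10; lower rank = 40 × 0.050 = 2; upper rank = 40 × 0.950 = 38.
The 2nd smallest replicate is 4.03; the 38th is 5.32.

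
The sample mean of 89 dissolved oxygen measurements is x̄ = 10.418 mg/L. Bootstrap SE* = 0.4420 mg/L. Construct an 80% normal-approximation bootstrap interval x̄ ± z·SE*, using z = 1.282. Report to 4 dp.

Margin = 1.282 × 0.4420 = 0.56664
Interval: 10.418 ± 0.56664

(9.8514, 10.9846)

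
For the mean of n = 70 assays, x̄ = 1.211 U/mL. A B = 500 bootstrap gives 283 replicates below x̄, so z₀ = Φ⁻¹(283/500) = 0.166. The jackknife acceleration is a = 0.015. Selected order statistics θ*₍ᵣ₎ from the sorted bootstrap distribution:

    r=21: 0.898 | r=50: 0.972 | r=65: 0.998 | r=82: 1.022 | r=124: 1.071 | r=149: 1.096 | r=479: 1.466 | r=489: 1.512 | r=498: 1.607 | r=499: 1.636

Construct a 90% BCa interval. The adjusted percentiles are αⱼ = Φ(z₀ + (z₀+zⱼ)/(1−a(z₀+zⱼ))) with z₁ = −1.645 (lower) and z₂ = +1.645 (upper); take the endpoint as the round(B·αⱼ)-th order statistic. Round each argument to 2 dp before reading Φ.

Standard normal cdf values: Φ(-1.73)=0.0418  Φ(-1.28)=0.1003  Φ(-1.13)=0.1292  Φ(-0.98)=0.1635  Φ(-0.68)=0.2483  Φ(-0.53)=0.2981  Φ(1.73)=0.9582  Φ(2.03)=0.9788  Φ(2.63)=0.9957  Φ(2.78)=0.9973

Lower: z₀ + z₁ = 0.166 + (-1.645) = -1.479; 1 − a(z₀+z₁) = 1 − (0.015)(-1.479) = 1.0222; argument = 0.166 + (-1.479)/1.0222 = -1.2809 → -1.28.
α₁ = Φ(-1.28) = 0.1003; rank = round(500 × 0.1003) = 50; θ*₍50₎ = 0.972.
Upper: z₀ + z₂ = 1.811; 1 − a(z₀+z₂) = 0.9728; argument = 2.0276 → 2.03; α₂ = 0.9788; rank = 489; θ*₍489₎ = 1.512.

(0.972, 1.512)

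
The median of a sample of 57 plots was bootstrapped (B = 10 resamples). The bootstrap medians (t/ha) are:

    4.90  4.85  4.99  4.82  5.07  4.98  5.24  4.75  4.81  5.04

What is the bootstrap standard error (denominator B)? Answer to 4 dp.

Bootstrap SE is the standard deviation of the 10 replicate medians.
Mean of replicates: (4.90 + 4.85 + 4.99 + 4.82 + 5.07 + 4.98 + 5.24 + 4.75 + 4.81 + 5.04) / 10 = 49.45000 / 10 = 4.94500
Sum of squared deviations: (−0.04500)² + (−0.09500)² + (+0.04500)² + (−0.12500)² + (+0.12500)² + (+0.03500)² + (+0.29500)² + (−0.19500)² + (−0.13500)² + (+0.09500)² = 0.19785
Variance = 0.19785 / 10 = 0.01979
SE* = √0.01979

SE* = 0.1407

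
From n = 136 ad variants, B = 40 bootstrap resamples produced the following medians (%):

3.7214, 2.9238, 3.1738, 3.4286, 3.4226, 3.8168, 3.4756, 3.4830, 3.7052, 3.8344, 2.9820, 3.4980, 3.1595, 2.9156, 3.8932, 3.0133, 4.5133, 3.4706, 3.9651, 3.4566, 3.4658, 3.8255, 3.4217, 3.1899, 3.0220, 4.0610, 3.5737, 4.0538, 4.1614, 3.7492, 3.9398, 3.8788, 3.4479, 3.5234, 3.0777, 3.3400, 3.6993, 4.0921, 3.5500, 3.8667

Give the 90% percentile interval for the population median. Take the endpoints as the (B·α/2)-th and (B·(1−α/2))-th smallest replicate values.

(2.9238, 4.0921)

Sorted replicates: 2.9156, 2.9238, 2.9820, 3.0133, 3.0220, 3.0777, 3.1595, 3.1738, 3.1899, 3.3400, 3.4217, 3.4226, 3.4286, 3.4479, 3.4566, 3.4658, 3.4706, 3.4756, 3.4830, 3.4980, 3.5234, 3.5500, 3.5737, 3.6993, 3.7052, 3.7214, 3.7492, 3.8168, 3.8255, 3.8344, 3.8667, 3.8788, 3.8932, 3.9398, 3.9651, 4.0538, 4.0610, 4.0921, 4.1614, 4.5133
α = 0.10; lower rank = 40 × 0.050 = 2; upper rank = 40 × 0.950 = 38.
The 2nd smallest replicate is 2.9238; the 38th is 4.0921.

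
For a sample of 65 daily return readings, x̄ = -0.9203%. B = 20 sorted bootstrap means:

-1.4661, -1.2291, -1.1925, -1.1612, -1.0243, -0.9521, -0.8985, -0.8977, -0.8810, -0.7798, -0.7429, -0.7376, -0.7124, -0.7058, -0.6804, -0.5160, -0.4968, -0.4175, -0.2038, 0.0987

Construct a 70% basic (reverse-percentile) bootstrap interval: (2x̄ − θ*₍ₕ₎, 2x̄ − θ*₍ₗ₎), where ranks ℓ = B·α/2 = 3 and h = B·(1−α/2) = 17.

(-1.3438, -0.6481)

Percentile endpoints at ranks 3 and 17: θ*₍3₎ = -1.1925, θ*₍17₎ = -0.4968.
Basic interval reflects these around x̄:
  lower = 2 × -0.9203 − -0.4968 = -1.3438
  upper = 2 × -0.9203 − -1.1925 = -0.6481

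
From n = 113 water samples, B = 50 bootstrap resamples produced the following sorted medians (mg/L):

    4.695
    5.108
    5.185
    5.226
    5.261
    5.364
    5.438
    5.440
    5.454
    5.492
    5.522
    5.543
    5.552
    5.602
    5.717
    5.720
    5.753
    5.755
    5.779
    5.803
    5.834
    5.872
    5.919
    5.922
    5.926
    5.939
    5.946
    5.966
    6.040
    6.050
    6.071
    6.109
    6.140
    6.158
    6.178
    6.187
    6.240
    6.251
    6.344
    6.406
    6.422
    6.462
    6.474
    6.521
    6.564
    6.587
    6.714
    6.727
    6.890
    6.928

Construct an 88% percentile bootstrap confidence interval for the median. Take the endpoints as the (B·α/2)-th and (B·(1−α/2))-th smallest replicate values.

(5.185, 6.714)

α = 0.12; lower rank = 50 × 0.060 = 3; upper rank = 50 × 0.940 = 47.
The 3rd smallest replicate is 5.185; the 47th is 6.714.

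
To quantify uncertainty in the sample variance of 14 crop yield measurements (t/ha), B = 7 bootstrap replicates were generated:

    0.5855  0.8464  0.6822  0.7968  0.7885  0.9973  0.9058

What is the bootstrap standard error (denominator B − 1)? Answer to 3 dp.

Bootstrap SE is the standard deviation of the 7 replicate variances.
Mean of replicates: (0.5855 + 0.8464 + 0.6822 + 0.7968 + 0.7885 + 0.9973 + 0.9058) / 7 = 5.60250 / 7 = 0.80036
Sum of squared deviations: (−0.21486)² + (+0.04604)² + (−0.11816)² + (−0.00356)² + (−0.01186)² + (+0.19694)² + (+0.10544)² = 0.11230
Variance = 0.11230 / 6 = 0.01872
SE* = √0.01872

SE* = 0.137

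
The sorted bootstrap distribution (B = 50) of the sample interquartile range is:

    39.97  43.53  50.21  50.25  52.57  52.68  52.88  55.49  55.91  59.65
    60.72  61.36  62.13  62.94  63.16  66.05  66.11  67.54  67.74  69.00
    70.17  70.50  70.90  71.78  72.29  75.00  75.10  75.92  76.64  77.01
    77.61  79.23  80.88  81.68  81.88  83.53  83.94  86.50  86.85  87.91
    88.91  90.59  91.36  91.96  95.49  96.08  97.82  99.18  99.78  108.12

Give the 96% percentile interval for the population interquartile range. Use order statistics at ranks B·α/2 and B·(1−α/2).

α = 0.04; lower rank = 50 × 0.020 = 1; upper rank = 50 × 0.980 = 49.
The 1st smallest replicate is 39.97; the 49th is 99.78.

(39.97, 99.78)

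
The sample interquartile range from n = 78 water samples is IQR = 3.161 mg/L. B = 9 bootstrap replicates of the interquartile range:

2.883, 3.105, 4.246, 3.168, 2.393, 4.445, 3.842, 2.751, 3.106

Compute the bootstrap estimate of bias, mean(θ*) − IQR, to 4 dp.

mean(θ*) = (2.883 + 3.105 + 4.246 + 3.168 + 2.393 + 4.445 + 3.842 + 2.751 + 3.106) / 9 = 3.32656
bias = 3.32656 − 3.161

bias = +0.1656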